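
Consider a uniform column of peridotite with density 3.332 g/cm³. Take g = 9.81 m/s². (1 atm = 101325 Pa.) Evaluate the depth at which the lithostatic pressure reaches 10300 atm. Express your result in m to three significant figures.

h = P/(ρg) = 10300 atm / (3332 kg/m³ × 9.81 m/s²) = 1.044×10^9 Pa / 32687 Pa/m = 31929 m

31900 m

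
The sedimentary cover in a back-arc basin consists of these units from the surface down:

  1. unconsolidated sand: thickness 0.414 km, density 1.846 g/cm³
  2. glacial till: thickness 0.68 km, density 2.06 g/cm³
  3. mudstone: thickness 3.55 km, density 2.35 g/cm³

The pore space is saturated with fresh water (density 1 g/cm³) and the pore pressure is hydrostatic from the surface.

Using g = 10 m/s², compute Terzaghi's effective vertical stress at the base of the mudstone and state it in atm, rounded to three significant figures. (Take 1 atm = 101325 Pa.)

Overburden (lithostatic) stress σ_v:
unconsolidated sand: 1846 kg/m³ × 10 m/s² × 414 m = 7.642×10^6 Pa = 7.642 MPa
glacial till: 2060 kg/m³ × 10 m/s² × 680 m = 1.401×10^7 Pa = 14.01 MPa
mudstone: 2350 kg/m³ × 10 m/s² × 3550 m = 8.342×10^7 Pa = 83.42 MPa
Total = 7.642 + 14.01 + 83.42 = 105.08 MPa
Pore pressure P_p = 1000 kg/m³ × 10 m/s² × 4644 m = 4.644×10^7 Pa = 46.44 MPa
Effective stress σ' = σ_v − P_p = 105.1 − 46.44 = 58.635 MPa = 578.69 atm

579 atm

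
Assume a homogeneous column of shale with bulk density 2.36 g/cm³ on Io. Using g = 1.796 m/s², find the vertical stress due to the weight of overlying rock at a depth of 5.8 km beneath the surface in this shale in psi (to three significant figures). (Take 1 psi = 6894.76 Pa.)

shale: 2360 kg/m³ × 1.796 m/s² × 5800 m = 2.458×10^7 Pa = 3566 psi

3570 psi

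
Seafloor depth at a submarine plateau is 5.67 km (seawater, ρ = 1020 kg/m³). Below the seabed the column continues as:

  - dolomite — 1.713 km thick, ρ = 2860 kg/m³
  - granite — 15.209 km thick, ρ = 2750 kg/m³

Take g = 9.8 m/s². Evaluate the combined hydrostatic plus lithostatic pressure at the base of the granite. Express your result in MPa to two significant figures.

510 MPa

seawater: 1020 kg/m³ × 9.8 m/s² × 5670 m = 5.668×10^7 Pa = 56.68 MPa
dolomite: 2860 kg/m³ × 9.8 m/s² × 1713 m = 4.801×10^7 Pa = 48.01 MPa
granite: 2750 kg/m³ × 9.8 m/s² × 15209 m = 4.099×10^8 Pa = 409.9 MPa
Total = 56.68 + 48.01 + 409.9 = 514.57 MPa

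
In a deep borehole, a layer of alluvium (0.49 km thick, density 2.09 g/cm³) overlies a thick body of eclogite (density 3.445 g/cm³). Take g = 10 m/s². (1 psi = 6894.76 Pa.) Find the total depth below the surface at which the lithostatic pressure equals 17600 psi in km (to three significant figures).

3.72 km

Pressure at base of upper layers: 2090×10×490 = 1.024×10^7 Pa = 1485 psi
Remaining pressure to be supplied by eclogite: 1.213×10^8 − 1.024×10^7 = 1.111×10^8 Pa
Additional depth in eclogite = 1.111×10^8 Pa / (3445 kg/m³ × 10 m/s²) = 3225.2 m
Total depth = 490 m + 3225.2 m = 3715.2 m
= 3.7152 km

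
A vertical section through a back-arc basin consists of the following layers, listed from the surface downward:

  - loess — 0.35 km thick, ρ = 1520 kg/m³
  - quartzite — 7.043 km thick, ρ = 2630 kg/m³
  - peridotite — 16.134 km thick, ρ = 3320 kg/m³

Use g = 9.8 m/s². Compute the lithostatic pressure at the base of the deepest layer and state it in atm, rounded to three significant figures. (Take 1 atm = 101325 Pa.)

loess: 1520 kg/m³ × 9.8 m/s² × 350 m = 5.214×10^6 Pa = 51.45 atm
quartzite: 2630 kg/m³ × 9.8 m/s² × 7043 m = 1.815×10^8 Pa = 1792 atm
peridotite: 3320 kg/m³ × 9.8 m/s² × 16134 m = 5.249×10^8 Pa = 5181 atm
Total = 51.45 + 1792 + 5181 = 7023.7 atm

7020 atm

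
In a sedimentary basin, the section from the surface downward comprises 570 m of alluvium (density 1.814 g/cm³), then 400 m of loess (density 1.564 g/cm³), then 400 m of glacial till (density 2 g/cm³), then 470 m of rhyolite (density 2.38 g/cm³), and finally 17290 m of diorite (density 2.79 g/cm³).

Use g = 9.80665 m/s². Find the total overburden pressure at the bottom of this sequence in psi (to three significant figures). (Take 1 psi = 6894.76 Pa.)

alluvium: 1814 kg/m³ × 9.80665 m/s² × 570 m = 1.014×10^7 Pa = 1471 psi
loess: 1564 kg/m³ × 9.80665 m/s² × 400 m = 6.135×10^6 Pa = 889.8 psi
glacial till: 2000 kg/m³ × 9.80665 m/s² × 400 m = 7.845×10^6 Pa = 1138 psi
rhyolite: 2380 kg/m³ × 9.80665 m/s² × 470 m = 1.097×10^7 Pa = 1591 psi
diorite: 2790 kg/m³ × 9.80665 m/s² × 17290 m = 4.731×10^8 Pa = 68612 psi
Total = 1471 + 889.8 + 1138 + 1591 + 68612 = 73701 psi

73700 psi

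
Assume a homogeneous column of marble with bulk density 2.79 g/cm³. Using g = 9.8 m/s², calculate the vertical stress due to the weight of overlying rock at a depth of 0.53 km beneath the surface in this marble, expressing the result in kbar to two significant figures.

marble: 2790 kg/m³ × 9.8 m/s² × 530 m = 1.449×10^7 Pa = 0.1449 kbar

0.14 kbar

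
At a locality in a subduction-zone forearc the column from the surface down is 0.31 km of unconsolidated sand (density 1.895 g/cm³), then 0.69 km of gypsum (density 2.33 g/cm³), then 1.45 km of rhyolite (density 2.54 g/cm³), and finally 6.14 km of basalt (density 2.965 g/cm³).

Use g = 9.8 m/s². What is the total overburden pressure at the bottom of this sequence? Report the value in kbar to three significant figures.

2.36 kbar

unconsolidated sand: 1895 kg/m³ × 9.8 m/s² × 310 m = 5.757×10^6 Pa = 0.05757 kbar
gypsum: 2330 kg/m³ × 9.8 m/s² × 690 m = 1.576×10^7 Pa = 0.1576 kbar
rhyolite: 2540 kg/m³ × 9.8 m/s² × 1450 m = 3.609×10^7 Pa = 0.3609 kbar
basalt: 2965 kg/m³ × 9.8 m/s² × 6140 m = 1.784×10^8 Pa = 1.784 kbar
Total = 0.05757 + 0.1576 + 0.3609 + 1.784 = 2.3602 kbar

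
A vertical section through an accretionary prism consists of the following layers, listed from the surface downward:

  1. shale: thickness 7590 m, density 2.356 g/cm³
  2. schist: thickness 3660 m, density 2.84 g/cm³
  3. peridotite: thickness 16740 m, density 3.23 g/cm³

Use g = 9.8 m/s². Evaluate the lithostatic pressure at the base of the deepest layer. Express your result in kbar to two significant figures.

8.1 kbar

shale: 2356 kg/m³ × 9.8 m/s² × 7590 m = 1.752×10^8 Pa = 1.752 kbar
schist: 2840 kg/m³ × 9.8 m/s² × 3660 m = 1.019×10^8 Pa = 1.019 kbar
peridotite: 3230 kg/m³ × 9.8 m/s² × 16740 m = 5.299×10^8 Pa = 5.299 kbar
Total = 1.752 + 1.019 + 5.299 = 8.0700 kbar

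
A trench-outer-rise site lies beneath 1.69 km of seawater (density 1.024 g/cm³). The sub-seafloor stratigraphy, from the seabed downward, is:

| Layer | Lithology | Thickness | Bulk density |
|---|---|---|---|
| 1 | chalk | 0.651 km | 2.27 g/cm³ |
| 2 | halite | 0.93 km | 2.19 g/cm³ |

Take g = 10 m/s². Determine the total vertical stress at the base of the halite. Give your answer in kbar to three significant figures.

seawater: 1024 kg/m³ × 10 m/s² × 1690 m = 1.731×10^7 Pa = 0.1731 kbar
chalk: 2270 kg/m³ × 10 m/s² × 651 m = 1.478×10^7 Pa = 0.1478 kbar
halite: 2190 kg/m³ × 10 m/s² × 930 m = 2.037×10^7 Pa = 0.2037 kbar
Total = 0.1731 + 0.1478 + 0.2037 = 0.52450 kbar

0.525 kbar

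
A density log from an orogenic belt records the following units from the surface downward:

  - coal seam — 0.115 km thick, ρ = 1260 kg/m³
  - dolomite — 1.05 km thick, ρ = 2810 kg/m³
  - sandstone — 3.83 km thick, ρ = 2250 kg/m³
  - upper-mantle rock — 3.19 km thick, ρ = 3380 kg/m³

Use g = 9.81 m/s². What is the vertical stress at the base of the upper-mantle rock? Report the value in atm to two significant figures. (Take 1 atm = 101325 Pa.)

2200 atm

coal seam: 1260 kg/m³ × 9.81 m/s² × 115 m = 1.421×10^6 Pa = 14.03 atm
dolomite: 2810 kg/m³ × 9.81 m/s² × 1050 m = 2.894×10^7 Pa = 285.7 atm
sandstone: 2250 kg/m³ × 9.81 m/s² × 3830 m = 8.454×10^7 Pa = 834.3 atm
upper-mantle rock: 3380 kg/m³ × 9.81 m/s² × 3190 m = 1.058×10^8 Pa = 1044 atm
Total = 14.03 + 285.7 + 834.3 + 1044 = 2177.9 atm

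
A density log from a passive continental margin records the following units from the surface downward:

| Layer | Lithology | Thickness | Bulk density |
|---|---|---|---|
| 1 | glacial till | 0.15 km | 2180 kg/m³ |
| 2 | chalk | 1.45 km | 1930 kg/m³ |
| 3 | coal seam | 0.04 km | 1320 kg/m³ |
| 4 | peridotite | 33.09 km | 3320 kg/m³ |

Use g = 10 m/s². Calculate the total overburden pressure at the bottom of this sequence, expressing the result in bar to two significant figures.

glacial till: 2180 kg/m³ × 10 m/s² × 150 m = 3.270×10^6 Pa = 32.70 bar
chalk: 1930 kg/m³ × 10 m/s² × 1450 m = 2.799×10^7 Pa = 279.9 bar
coal seam: 1320 kg/m³ × 10 m/s² × 40 m = 5.280×10^5 Pa = 5.280 bar
peridotite: 3320 kg/m³ × 10 m/s² × 33090 m = 1.099×10^9 Pa = 10986 bar
Total = 32.70 + 279.9 + 5.280 + 10986 = 11304 bar

11000 bar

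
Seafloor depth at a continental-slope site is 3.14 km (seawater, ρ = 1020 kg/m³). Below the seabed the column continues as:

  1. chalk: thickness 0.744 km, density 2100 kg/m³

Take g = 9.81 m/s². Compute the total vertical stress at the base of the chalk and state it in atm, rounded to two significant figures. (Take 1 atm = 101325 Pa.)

460 atm

seawater: 1020 kg/m³ × 9.81 m/s² × 3140 m = 3.142×10^7 Pa = 310.1 atm
chalk: 2100 kg/m³ × 9.81 m/s² × 744 m = 1.533×10^7 Pa = 151.3 atm
Total = 310.1 + 151.3 = 461.35 atm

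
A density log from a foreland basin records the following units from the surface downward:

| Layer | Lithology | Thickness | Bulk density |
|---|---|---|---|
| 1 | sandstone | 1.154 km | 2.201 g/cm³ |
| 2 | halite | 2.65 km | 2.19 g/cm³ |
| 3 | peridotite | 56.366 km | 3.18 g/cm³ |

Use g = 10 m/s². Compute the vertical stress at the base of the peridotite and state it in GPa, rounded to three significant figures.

sandstone: 2201 kg/m³ × 10 m/s² × 1154 m = 2.540×10^7 Pa = 0.02540 GPa
halite: 2190 kg/m³ × 10 m/s² × 2650 m = 5.803×10^7 Pa = 0.05804 GPa
peridotite: 3180 kg/m³ × 10 m/s² × 56366 m = 1.792×10^9 Pa = 1.792 GPa
Total = 0.02540 + 0.05804 + 1.792 = 1.8759 GPa

1.88 GPa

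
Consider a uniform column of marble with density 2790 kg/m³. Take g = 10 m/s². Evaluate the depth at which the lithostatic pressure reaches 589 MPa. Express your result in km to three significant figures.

21.1 km

h = P/(ρg) = 589 MPa / (2790 kg/m³ × 10 m/s²) = 5.890×10^8 Pa / 27900 Pa/m = 21111 m
= 21.111 km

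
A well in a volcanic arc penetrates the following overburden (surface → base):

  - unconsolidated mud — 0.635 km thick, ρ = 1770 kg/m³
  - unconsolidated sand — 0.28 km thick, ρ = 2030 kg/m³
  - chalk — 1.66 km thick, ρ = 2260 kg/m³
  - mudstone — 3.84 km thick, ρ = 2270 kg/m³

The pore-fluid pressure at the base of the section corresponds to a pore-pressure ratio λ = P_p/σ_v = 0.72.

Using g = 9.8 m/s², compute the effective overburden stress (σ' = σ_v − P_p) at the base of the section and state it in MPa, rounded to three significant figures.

Overburden (lithostatic) stress σ_v:
unconsolidated mud: 1770 kg/m³ × 9.8 m/s² × 635 m = 1.101×10^7 Pa = 11.01 MPa
unconsolidated sand: 2030 kg/m³ × 9.8 m/s² × 280 m = 5.570×10^6 Pa = 5.570 MPa
chalk: 2260 kg/m³ × 9.8 m/s² × 1660 m = 3.677×10^7 Pa = 36.77 MPa
mudstone: 2270 kg/m³ × 9.8 m/s² × 3840 m = 8.542×10^7 Pa = 85.42 MPa
Total = 11.01 + 5.570 + 36.77 + 85.42 = 138.78 MPa
Pore pressure P_p = λ·σ_v = 0.72 × 138.8 MPa = 99.92 MPa
Effective stress σ' = σ_v − P_p = 138.8 − 99.92 = 38.857 MPa

38.9 MPa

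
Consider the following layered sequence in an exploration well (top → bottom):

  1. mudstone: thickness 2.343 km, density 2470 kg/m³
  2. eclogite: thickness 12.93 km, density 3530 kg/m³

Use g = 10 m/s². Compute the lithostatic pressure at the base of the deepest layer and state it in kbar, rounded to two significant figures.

5.1 kbar

mudstone: 2470 kg/m³ × 10 m/s² × 2343 m = 5.787×10^7 Pa = 0.5787 kbar
eclogite: 3530 kg/m³ × 10 m/s² × 12930 m = 4.564×10^8 Pa = 4.564 kbar
Total = 0.5787 + 4.564 = 5.1430 kbar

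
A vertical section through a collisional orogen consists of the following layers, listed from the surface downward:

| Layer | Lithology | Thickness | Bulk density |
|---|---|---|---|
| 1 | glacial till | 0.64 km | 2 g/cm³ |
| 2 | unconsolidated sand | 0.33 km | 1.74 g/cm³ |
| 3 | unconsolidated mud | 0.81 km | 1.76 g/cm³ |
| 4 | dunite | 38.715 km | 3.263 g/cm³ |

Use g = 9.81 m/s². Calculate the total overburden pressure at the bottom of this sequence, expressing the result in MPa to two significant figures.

1300 MPa

glacial till: 2000 kg/m³ × 9.81 m/s² × 640 m = 1.256×10^7 Pa = 12.56 MPa
unconsolidated sand: 1740 kg/m³ × 9.81 m/s² × 330 m = 5.633×10^6 Pa = 5.633 MPa
unconsolidated mud: 1760 kg/m³ × 9.81 m/s² × 810 m = 1.399×10^7 Pa = 13.99 MPa
dunite: 3263 kg/m³ × 9.81 m/s² × 38715 m = 1.239×10^9 Pa = 1239 MPa
Total = 12.56 + 5.633 + 13.99 + 1239 = 1271.4 MPa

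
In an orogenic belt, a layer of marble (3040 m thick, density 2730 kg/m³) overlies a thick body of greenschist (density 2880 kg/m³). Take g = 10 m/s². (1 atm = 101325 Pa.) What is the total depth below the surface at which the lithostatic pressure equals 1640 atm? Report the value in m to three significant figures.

5930 m

Pressure at base of upper layers: 2730×10×3040 = 8.299×10^7 Pa = 819.1 atm
Remaining pressure to be supplied by greenschist: 1.662×10^8 − 8.299×10^7 = 8.318×10^7 Pa
Additional depth in greenschist = 8.318×10^7 Pa / (2880 kg/m³ × 10 m/s²) = 2888.2 m
Total depth = 3040 m + 2888.2 m = 5928.2 m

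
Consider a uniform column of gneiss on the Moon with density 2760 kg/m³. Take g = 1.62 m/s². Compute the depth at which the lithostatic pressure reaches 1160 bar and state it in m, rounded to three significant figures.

h = P/(ρg) = 1160 bar / (2760 kg/m³ × 1.62 m/s²) = 1.160×10^8 Pa / 4471.2 Pa/m = 25944 m

25900 m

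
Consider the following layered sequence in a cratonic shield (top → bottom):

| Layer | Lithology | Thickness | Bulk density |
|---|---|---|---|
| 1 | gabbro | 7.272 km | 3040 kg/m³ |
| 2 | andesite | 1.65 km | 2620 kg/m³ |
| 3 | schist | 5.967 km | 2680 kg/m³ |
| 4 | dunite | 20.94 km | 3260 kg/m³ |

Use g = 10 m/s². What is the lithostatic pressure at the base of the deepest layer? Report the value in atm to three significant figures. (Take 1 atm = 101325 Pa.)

10900 atm

gabbro: 3040 kg/m³ × 10 m/s² × 7272 m = 2.211×10^8 Pa = 2182 atm
andesite: 2620 kg/m³ × 10 m/s² × 1650 m = 4.323×10^7 Pa = 426.6 atm
schist: 2680 kg/m³ × 10 m/s² × 5967 m = 1.599×10^8 Pa = 1578 atm
dunite: 3260 kg/m³ × 10 m/s² × 20940 m = 6.826×10^8 Pa = 6737 atm
Total = 2182 + 426.6 + 1578 + 6737 = 10924 atm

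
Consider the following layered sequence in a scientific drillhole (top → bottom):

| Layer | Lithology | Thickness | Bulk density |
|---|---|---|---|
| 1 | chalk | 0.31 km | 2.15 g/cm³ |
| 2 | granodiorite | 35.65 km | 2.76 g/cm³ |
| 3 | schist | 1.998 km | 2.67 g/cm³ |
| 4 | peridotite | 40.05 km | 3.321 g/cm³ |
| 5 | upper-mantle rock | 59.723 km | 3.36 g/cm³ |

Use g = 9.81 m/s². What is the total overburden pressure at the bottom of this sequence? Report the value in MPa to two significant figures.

chalk: 2150 kg/m³ × 9.81 m/s² × 310 m = 6.538×10^6 Pa = 6.538 MPa
granodiorite: 2760 kg/m³ × 9.81 m/s² × 35650 m = 9.652×10^8 Pa = 965.2 MPa
schist: 2670 kg/m³ × 9.81 m/s² × 1998 m = 5.233×10^7 Pa = 52.33 MPa
peridotite: 3321 kg/m³ × 9.81 m/s² × 40050 m = 1.305×10^9 Pa = 1305 MPa
upper-mantle rock: 3360 kg/m³ × 9.81 m/s² × 59723 m = 1.969×10^9 Pa = 1969 MPa
Total = 6.538 + 965.2 + 52.33 + 1305 + 1969 = 4297.5 MPa

4300 MPa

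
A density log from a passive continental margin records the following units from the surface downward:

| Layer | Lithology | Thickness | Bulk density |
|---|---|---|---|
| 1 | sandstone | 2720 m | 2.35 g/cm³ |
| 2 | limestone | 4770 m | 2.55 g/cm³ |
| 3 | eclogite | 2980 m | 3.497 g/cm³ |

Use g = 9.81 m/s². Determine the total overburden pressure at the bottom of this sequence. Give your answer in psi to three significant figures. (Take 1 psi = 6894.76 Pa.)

41200 psi

sandstone: 2350 kg/m³ × 9.81 m/s² × 2720 m = 6.271×10^7 Pa = 9095 psi
limestone: 2550 kg/m³ × 9.81 m/s² × 4770 m = 1.193×10^8 Pa = 17306 psi
eclogite: 3497 kg/m³ × 9.81 m/s² × 2980 m = 1.022×10^8 Pa = 14827 psi
Total = 9095 + 17306 + 14827 = 41228 psi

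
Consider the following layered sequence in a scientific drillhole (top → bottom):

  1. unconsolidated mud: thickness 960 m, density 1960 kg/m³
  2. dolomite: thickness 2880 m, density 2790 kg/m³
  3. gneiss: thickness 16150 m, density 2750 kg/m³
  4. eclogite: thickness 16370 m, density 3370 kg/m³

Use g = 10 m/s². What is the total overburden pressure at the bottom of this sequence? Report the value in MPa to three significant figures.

unconsolidated mud: 1960 kg/m³ × 10 m/s² × 960 m = 1.882×10^7 Pa = 18.82 MPa
dolomite: 2790 kg/m³ × 10 m/s² × 2880 m = 8.035×10^7 Pa = 80.35 MPa
gneiss: 2750 kg/m³ × 10 m/s² × 16150 m = 4.441×10^8 Pa = 444.1 MPa
eclogite: 3370 kg/m³ × 10 m/s² × 16370 m = 5.517×10^8 Pa = 551.7 MPa
Total = 18.82 + 80.35 + 444.1 + 551.7 = 1095.0 MPa

1090 MPa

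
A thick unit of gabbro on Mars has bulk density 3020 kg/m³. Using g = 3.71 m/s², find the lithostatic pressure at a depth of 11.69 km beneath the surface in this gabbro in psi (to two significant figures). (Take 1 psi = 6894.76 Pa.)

gabbro: 3020 kg/m³ × 3.71 m/s² × 11690 m = 1.310×10^8 Pa = 18997 psi

19000 psi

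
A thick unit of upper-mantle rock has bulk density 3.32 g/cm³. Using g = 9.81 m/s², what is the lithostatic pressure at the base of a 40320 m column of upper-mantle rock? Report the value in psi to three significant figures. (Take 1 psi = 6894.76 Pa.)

upper-mantle rock: 3320 kg/m³ × 9.81 m/s² × 40320 m = 1.313×10^9 Pa = 1.905×10^5 psi

190000 psi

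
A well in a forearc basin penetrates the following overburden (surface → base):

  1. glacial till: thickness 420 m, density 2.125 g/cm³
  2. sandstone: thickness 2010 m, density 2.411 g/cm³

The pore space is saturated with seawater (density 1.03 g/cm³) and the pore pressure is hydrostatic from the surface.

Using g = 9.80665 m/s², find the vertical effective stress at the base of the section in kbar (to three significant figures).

Overburden (lithostatic) stress σ_v:
glacial till: 2125 kg/m³ × 9.80665 m/s² × 420 m = 8.752×10^6 Pa = 8.752 MPa
sandstone: 2411 kg/m³ × 9.80665 m/s² × 2010 m = 4.752×10^7 Pa = 47.52 MPa
Total = 8.752 + 47.52 = 56.277 MPa
Pore pressure P_p = 1030 kg/m³ × 9.80665 m/s² × 2430 m = 2.455×10^7 Pa = 24.55 MPa
Effective stress σ' = σ_v − P_p = 56.28 − 24.55 = 31.731 MPa = 0.31731 kbar

0.317 kbar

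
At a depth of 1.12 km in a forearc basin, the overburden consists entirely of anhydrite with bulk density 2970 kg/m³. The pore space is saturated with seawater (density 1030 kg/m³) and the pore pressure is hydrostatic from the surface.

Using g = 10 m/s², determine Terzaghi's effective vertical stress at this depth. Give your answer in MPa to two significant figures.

22 MPa

Overburden (lithostatic) stress σ_v:
anhydrite: 2970 kg/m³ × 10 m/s² × 1120 m = 3.326×10^7 Pa = 33.26 MPa
Pore pressure P_p = 1030 kg/m³ × 10 m/s² × 1120 m = 1.154×10^7 Pa = 11.54 MPa
Effective stress σ' = σ_v − P_p = 33.26 − 11.54 = 21.728 MPa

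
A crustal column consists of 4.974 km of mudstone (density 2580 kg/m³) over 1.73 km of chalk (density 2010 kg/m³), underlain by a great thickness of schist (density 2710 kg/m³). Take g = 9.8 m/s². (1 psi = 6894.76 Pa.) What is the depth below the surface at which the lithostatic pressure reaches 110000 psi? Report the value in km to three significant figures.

29.2 km

Pressure at base of upper layers: 2580×9.8×4974 + 2010×9.8×1730 = 1.598×10^8 Pa = 23183 psi
Remaining pressure to be supplied by schist: 7.584×10^8 − 1.598×10^8 = 5.986×10^8 Pa
Additional depth in schist = 5.986×10^8 Pa / (2710 kg/m³ × 9.8 m/s²) = 22539 m
Total depth = 6704 m + 22539 m = 29243 m
= 29.243 km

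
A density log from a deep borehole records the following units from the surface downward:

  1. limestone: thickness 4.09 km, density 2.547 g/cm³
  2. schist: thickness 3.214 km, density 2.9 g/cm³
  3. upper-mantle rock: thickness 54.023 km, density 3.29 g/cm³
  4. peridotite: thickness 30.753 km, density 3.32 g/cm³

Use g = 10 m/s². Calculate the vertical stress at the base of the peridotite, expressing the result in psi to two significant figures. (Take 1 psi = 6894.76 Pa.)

limestone: 2547 kg/m³ × 10 m/s² × 4090 m = 1.042×10^8 Pa = 15109 psi
schist: 2900 kg/m³ × 10 m/s² × 3214 m = 9.321×10^7 Pa = 13518 psi
upper-mantle rock: 3290 kg/m³ × 10 m/s² × 54023 m = 1.777×10^9 Pa = 2.578×10^5 psi
peridotite: 3320 kg/m³ × 10 m/s² × 30753 m = 1.021×10^9 Pa = 1.481×10^5 psi
Total = 15109 + 13518 + 2.578×10^5 + 1.481×10^5 = 4.3449×10^5 psi

430000 psi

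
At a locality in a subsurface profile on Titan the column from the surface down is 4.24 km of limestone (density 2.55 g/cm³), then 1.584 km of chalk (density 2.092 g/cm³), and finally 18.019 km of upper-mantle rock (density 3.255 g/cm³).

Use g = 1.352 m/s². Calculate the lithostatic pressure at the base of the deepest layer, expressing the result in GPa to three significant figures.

limestone: 2550 kg/m³ × 1.352 m/s² × 4240 m = 1.462×10^7 Pa = 0.01462 GPa
chalk: 2092 kg/m³ × 1.352 m/s² × 1584 m = 4.480×10^6 Pa = 4.480×10^-3 GPa
upper-mantle rock: 3255 kg/m³ × 1.352 m/s² × 18019 m = 7.930×10^7 Pa = 0.07930 GPa
Total = 0.01462 + 4.480×10^-3 + 0.07930 = 0.098395 GPa

0.0984 GPa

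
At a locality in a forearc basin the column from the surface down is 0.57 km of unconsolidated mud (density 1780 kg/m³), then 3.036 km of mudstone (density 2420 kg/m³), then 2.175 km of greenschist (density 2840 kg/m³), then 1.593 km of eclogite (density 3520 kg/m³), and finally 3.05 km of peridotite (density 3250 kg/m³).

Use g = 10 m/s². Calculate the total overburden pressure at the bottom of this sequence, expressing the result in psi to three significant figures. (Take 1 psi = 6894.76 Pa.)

43600 psi

unconsolidated mud: 1780 kg/m³ × 10 m/s² × 570 m = 1.015×10^7 Pa = 1472 psi
mudstone: 2420 kg/m³ × 10 m/s² × 3036 m = 7.347×10^7 Pa = 10656 psi
greenschist: 2840 kg/m³ × 10 m/s² × 2175 m = 6.177×10^7 Pa = 8959 psi
eclogite: 3520 kg/m³ × 10 m/s² × 1593 m = 5.607×10^7 Pa = 8133 psi
peridotite: 3250 kg/m³ × 10 m/s² × 3050 m = 9.912×10^7 Pa = 14377 psi
Total = 1472 + 10656 + 8959 + 8133 + 14377 = 43596 psi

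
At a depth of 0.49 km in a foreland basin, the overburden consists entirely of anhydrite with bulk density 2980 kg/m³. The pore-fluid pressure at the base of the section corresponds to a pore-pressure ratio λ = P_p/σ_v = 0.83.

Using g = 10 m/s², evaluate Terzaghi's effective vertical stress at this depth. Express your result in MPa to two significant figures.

2.5 MPa

Overburden (lithostatic) stress σ_v:
anhydrite: 2980 kg/m³ × 10 m/s² × 490 m = 1.460×10^7 Pa = 14.60 MPa
Pore pressure P_p = λ·σ_v = 0.83 × 14.60 MPa = 12.12 MPa
Effective stress σ' = σ_v − P_p = 14.60 − 12.12 = 2.4823 MPa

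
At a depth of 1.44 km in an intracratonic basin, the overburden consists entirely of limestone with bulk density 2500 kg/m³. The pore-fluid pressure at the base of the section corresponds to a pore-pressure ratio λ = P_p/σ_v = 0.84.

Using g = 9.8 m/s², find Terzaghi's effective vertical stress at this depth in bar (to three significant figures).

56.4 bar

Overburden (lithostatic) stress σ_v:
limestone: 2500 kg/m³ × 9.8 m/s² × 1440 m = 3.528×10^7 Pa = 35.28 MPa
Pore pressure P_p = λ·σ_v = 0.84 × 35.28 MPa = 29.64 MPa
Effective stress σ' = σ_v − P_p = 35.28 − 29.64 = 5.6448 MPa = 56.448 bar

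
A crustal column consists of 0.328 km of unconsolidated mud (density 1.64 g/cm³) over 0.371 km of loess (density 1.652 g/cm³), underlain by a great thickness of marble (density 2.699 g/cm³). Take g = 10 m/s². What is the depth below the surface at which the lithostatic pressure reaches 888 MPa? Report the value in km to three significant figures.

33.2 km

Pressure at base of upper layers: 1640×10×328 + 1652×10×371 = 1.151×10^7 Pa = 11.51 MPa
Remaining pressure to be supplied by marble: 8.880×10^8 − 1.151×10^7 = 8.765×10^8 Pa
Additional depth in marble = 8.765×10^8 Pa / (2699 kg/m³ × 10 m/s²) = 32475 m
Total depth = 699 m + 32475 m = 33174 m
= 33.174 km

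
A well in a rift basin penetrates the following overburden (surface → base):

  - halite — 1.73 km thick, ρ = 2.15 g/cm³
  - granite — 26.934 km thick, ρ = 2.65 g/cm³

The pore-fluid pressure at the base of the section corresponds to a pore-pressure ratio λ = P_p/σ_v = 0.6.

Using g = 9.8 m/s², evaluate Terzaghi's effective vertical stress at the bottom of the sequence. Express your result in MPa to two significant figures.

Overburden (lithostatic) stress σ_v:
halite: 2150 kg/m³ × 9.8 m/s² × 1730 m = 3.645×10^7 Pa = 36.45 MPa
granite: 2650 kg/m³ × 9.8 m/s² × 26934 m = 6.995×10^8 Pa = 699.5 MPa
Total = 36.45 + 699.5 = 735.93 MPa
Pore pressure P_p = λ·σ_v = 0.6 × 735.9 MPa = 441.6 MPa
Effective stress σ' = σ_v − P_p = 735.9 − 441.6 = 294.37 MPa

290 MPa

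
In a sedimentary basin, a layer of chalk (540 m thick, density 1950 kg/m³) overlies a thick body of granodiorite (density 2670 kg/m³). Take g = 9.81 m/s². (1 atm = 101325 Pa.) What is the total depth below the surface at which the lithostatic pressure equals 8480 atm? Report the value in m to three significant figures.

Pressure at base of upper layers: 1950×9.81×540 = 1.033×10^7 Pa = 101.9 atm
Remaining pressure to be supplied by granodiorite: 8.592×10^8 − 1.033×10^7 = 8.489×10^8 Pa
Additional depth in granodiorite = 8.489×10^8 Pa / (2670 kg/m³ × 9.81 m/s²) = 32410 m
Total depth = 540 m + 32410 m = 32950 m

33000 m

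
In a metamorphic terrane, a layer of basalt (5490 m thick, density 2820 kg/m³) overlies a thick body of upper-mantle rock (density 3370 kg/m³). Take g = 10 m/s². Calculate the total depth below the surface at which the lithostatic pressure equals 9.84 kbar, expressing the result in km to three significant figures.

30.1 km

Pressure at base of upper layers: 2820×10×5490 = 1.548×10^8 Pa = 1.548 kbar
Remaining pressure to be supplied by upper-mantle rock: 9.840×10^8 − 1.548×10^8 = 8.292×10^8 Pa
Additional depth in upper-mantle rock = 8.292×10^8 Pa / (3370 kg/m³ × 10 m/s²) = 24605 m
Total depth = 5490 m + 24605 m = 30095 m
= 30.095 km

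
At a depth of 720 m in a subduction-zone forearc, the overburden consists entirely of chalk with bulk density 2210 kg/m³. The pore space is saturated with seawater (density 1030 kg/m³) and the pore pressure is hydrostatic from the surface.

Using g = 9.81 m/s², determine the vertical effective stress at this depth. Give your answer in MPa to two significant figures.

Overburden (lithostatic) stress σ_v:
chalk: 2210 kg/m³ × 9.81 m/s² × 720 m = 1.561×10^7 Pa = 15.61 MPa
Pore pressure P_p = 1030 kg/m³ × 9.81 m/s² × 720 m = 7.275×10^6 Pa = 7.275 MPa
Effective stress σ' = σ_v − P_p = 15.61 − 7.275 = 8.3346 MPa

8.3 MPa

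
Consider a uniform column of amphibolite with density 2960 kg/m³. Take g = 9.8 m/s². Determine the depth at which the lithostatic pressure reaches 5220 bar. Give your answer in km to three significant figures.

h = P/(ρg) = 5220 bar / (2960 kg/m³ × 9.8 m/s²) = 5.220×10^8 Pa / 29008 Pa/m = 17995 m
= 17.995 km

18.0 km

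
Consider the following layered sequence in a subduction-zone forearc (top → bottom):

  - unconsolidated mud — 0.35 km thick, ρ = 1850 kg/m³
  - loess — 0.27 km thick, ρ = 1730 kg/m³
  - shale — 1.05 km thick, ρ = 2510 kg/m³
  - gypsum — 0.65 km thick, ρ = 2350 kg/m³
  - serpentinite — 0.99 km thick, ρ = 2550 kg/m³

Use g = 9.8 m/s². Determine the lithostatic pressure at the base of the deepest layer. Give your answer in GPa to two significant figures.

unconsolidated mud: 1850 kg/m³ × 9.8 m/s² × 350 m = 6.346×10^6 Pa = 6.345×10^-3 GPa
loess: 1730 kg/m³ × 9.8 m/s² × 270 m = 4.578×10^6 Pa = 4.578×10^-3 GPa
shale: 2510 kg/m³ × 9.8 m/s² × 1050 m = 2.583×10^7 Pa = 0.02583 GPa
gypsum: 2350 kg/m³ × 9.8 m/s² × 650 m = 1.497×10^7 Pa = 0.01497 GPa
serpentinite: 2550 kg/m³ × 9.8 m/s² × 990 m = 2.474×10^7 Pa = 0.02474 GPa
Total = 6.345×10^-3 + 4.578×10^-3 + 0.02583 + 0.01497 + 0.02474 = 0.076461 GPa

0.076 GPa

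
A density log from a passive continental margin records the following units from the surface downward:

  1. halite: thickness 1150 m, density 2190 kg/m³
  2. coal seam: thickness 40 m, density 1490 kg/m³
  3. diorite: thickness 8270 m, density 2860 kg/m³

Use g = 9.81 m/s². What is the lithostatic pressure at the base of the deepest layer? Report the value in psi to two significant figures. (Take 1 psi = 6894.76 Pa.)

halite: 2190 kg/m³ × 9.81 m/s² × 1150 m = 2.471×10^7 Pa = 3583 psi
coal seam: 1490 kg/m³ × 9.81 m/s² × 40 m = 5.847×10^5 Pa = 84.80 psi
diorite: 2860 kg/m³ × 9.81 m/s² × 8270 m = 2.320×10^8 Pa = 33653 psi
Total = 3583 + 84.80 + 33653 = 37321 psi

37000 psi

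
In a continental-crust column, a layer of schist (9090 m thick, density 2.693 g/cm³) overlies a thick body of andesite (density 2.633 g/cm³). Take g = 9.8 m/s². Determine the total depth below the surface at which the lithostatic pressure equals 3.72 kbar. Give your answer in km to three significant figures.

14.2 km

Pressure at base of upper layers: 2693×9.8×9090 = 2.399×10^8 Pa = 2.399 kbar
Remaining pressure to be supplied by andesite: 3.720×10^8 − 2.399×10^8 = 1.321×10^8 Pa
Additional depth in andesite = 1.321×10^8 Pa / (2633 kg/m³ × 9.8 m/s²) = 5119.6 m
Total depth = 9090 m + 5119.6 m = 14210 m
= 14.210 km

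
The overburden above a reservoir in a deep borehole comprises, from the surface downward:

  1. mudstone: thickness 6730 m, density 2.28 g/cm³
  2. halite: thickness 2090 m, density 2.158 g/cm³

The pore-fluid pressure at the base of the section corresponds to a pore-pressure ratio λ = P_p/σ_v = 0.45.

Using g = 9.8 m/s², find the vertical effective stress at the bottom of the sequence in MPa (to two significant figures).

Overburden (lithostatic) stress σ_v:
mudstone: 2280 kg/m³ × 9.8 m/s² × 6730 m = 1.504×10^8 Pa = 150.4 MPa
halite: 2158 kg/m³ × 9.8 m/s² × 2090 m = 4.420×10^7 Pa = 44.20 MPa
Total = 150.4 + 44.20 = 194.58 MPa
Pore pressure P_p = λ·σ_v = 0.45 × 194.6 MPa = 87.56 MPa
Effective stress σ' = σ_v − P_p = 194.6 − 87.56 = 107.02 MPa

110 MPa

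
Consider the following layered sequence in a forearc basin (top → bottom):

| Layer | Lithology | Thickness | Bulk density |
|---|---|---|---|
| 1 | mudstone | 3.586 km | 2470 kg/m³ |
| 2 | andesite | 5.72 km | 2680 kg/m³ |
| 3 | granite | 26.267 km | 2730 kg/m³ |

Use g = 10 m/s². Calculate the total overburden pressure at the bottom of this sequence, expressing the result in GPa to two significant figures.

0.96 GPa

mudstone: 2470 kg/m³ × 10 m/s² × 3586 m = 8.857×10^7 Pa = 0.08857 GPa
andesite: 2680 kg/m³ × 10 m/s² × 5720 m = 1.533×10^8 Pa = 0.1533 GPa
granite: 2730 kg/m³ × 10 m/s² × 26267 m = 7.171×10^8 Pa = 0.7171 GPa
Total = 0.08857 + 0.1533 + 0.7171 = 0.95896 GPa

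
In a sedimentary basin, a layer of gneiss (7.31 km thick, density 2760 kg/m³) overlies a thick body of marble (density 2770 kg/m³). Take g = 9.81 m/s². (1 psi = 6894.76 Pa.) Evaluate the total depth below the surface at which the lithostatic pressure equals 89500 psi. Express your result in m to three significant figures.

22700 m

Pressure at base of upper layers: 2760×9.81×7310 = 1.979×10^8 Pa = 28706 psi
Remaining pressure to be supplied by marble: 6.171×10^8 − 1.979×10^8 = 4.192×10^8 Pa
Additional depth in marble = 4.192×10^8 Pa / (2770 kg/m³ × 9.81 m/s²) = 15425 m
Total depth = 7310 m + 15425 m = 22735 m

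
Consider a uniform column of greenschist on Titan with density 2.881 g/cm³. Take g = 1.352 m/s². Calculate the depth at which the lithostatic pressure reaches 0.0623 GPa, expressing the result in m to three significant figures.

h = P/(ρg) = 0.0623 GPa / (2881 kg/m³ × 1.352 m/s²) = 6.230×10^7 Pa / 3895.1 Pa/m = 15994 m

16000 m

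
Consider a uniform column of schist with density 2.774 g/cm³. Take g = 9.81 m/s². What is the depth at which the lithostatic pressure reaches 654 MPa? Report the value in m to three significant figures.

24000 m

h = P/(ρg) = 654 MPa / (2774 kg/m³ × 9.81 m/s²) = 6.540×10^8 Pa / 27213 Pa/m = 24033 m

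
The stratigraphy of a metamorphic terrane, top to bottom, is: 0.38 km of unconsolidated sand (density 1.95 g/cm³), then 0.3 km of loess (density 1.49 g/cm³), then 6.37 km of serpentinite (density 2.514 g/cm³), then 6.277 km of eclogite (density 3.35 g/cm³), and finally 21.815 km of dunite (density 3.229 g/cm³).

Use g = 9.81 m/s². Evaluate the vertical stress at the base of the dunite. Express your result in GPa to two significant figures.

unconsolidated sand: 1950 kg/m³ × 9.81 m/s² × 380 m = 7.269×10^6 Pa = 7.269×10^-3 GPa
loess: 1490 kg/m³ × 9.81 m/s² × 300 m = 4.385×10^6 Pa = 4.385×10^-3 GPa
serpentinite: 2514 kg/m³ × 9.81 m/s² × 6370 m = 1.571×10^8 Pa = 0.1571 GPa
eclogite: 3350 kg/m³ × 9.81 m/s² × 6277 m = 2.063×10^8 Pa = 0.2063 GPa
dunite: 3229 kg/m³ × 9.81 m/s² × 21815 m = 6.910×10^8 Pa = 0.6910 GPa
Total = 7.269×10^-3 + 4.385×10^-3 + 0.1571 + 0.2063 + 0.6910 = 1.0661 GPa

1.1 GPa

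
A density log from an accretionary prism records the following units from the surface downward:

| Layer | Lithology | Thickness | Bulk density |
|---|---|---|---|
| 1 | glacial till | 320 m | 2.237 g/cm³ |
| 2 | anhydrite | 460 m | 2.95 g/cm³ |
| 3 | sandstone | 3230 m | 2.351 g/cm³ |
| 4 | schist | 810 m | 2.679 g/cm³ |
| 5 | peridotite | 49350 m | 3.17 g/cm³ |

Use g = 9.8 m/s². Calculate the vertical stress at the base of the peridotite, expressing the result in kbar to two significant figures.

16 kbar

glacial till: 2237 kg/m³ × 9.8 m/s² × 320 m = 7.015×10^6 Pa = 0.07015 kbar
anhydrite: 2950 kg/m³ × 9.8 m/s² × 460 m = 1.330×10^7 Pa = 0.1330 kbar
sandstone: 2351 kg/m³ × 9.8 m/s² × 3230 m = 7.442×10^7 Pa = 0.7442 kbar
schist: 2679 kg/m³ × 9.8 m/s² × 810 m = 2.127×10^7 Pa = 0.2127 kbar
peridotite: 3170 kg/m³ × 9.8 m/s² × 49350 m = 1.533×10^9 Pa = 15.33 kbar
Total = 0.07015 + 0.1330 + 0.7442 + 0.2127 + 15.33 = 16.491 kbar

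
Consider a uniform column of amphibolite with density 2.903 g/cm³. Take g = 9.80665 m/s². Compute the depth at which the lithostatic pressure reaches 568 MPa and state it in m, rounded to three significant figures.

20000 m

h = P/(ρg) = 568 MPa / (2903 kg/m³ × 9.80665 m/s²) = 5.680×10^8 Pa / 28469 Pa/m = 19952 m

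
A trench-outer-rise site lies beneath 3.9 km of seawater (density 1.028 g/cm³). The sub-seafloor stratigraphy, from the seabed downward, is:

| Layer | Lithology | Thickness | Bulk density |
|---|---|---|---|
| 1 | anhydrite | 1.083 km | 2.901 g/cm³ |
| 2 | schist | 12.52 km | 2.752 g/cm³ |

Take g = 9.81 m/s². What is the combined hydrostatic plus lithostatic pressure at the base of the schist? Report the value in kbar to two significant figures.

seawater: 1028 kg/m³ × 9.81 m/s² × 3900 m = 3.933×10^7 Pa = 0.3933 kbar
anhydrite: 2901 kg/m³ × 9.81 m/s² × 1083 m = 3.082×10^7 Pa = 0.3082 kbar
schist: 2752 kg/m³ × 9.81 m/s² × 12520 m = 3.380×10^8 Pa = 3.380 kbar
Total = 0.3933 + 0.3082 + 3.380 = 4.0816 kbar

4.1 kbar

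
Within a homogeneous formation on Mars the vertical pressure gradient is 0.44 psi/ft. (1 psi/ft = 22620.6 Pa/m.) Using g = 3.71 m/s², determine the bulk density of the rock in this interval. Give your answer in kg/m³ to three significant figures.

ρ = (dP/dz)/g = 0.44 psi/ft / 3.71 m/s² = 9953.1 Pa/m / 3.71 m/s² = 2682.8 kg/m³

2680 kg/m³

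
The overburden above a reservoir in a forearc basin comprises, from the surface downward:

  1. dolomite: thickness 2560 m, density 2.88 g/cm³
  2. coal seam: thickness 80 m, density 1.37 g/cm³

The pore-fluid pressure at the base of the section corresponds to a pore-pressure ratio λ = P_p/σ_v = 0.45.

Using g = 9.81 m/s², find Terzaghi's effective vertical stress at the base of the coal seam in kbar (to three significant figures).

Overburden (lithostatic) stress σ_v:
dolomite: 2880 kg/m³ × 9.81 m/s² × 2560 m = 7.233×10^7 Pa = 72.33 MPa
coal seam: 1370 kg/m³ × 9.81 m/s² × 80 m = 1.075×10^6 Pa = 1.075 MPa
Total = 72.33 + 1.075 = 73.402 MPa
Pore pressure P_p = λ·σ_v = 0.45 × 73.40 MPa = 33.03 MPa
Effective stress σ' = σ_v − P_p = 73.40 − 33.03 = 40.371 MPa = 0.40371 kbar

0.404 kbar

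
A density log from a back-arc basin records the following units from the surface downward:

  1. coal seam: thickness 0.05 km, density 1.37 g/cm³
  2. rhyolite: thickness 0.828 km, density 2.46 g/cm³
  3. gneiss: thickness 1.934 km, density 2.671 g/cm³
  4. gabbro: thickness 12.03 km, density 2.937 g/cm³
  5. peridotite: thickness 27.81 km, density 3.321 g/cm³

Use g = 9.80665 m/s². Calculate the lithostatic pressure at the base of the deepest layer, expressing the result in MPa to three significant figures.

coal seam: 1370 kg/m³ × 9.80665 m/s² × 50 m = 6.718×10^5 Pa = 0.6718 MPa
rhyolite: 2460 kg/m³ × 9.80665 m/s² × 828 m = 1.997×10^7 Pa = 19.97 MPa
gneiss: 2671 kg/m³ × 9.80665 m/s² × 1934 m = 5.066×10^7 Pa = 50.66 MPa
gabbro: 2937 kg/m³ × 9.80665 m/s² × 12030 m = 3.465×10^8 Pa = 346.5 MPa
peridotite: 3321 kg/m³ × 9.80665 m/s² × 27810 m = 9.057×10^8 Pa = 905.7 MPa
Total = 0.6718 + 19.97 + 50.66 + 346.5 + 905.7 = 1323.5 MPa

1320 MPa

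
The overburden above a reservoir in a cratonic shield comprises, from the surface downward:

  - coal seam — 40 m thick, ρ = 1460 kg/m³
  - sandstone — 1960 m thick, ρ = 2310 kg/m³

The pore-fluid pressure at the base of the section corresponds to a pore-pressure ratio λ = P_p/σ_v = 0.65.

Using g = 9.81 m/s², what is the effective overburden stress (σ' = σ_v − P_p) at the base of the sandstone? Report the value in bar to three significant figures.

Overburden (lithostatic) stress σ_v:
coal seam: 1460 kg/m³ × 9.81 m/s² × 40 m = 5.729×10^5 Pa = 0.5729 MPa
sandstone: 2310 kg/m³ × 9.81 m/s² × 1960 m = 4.442×10^7 Pa = 44.42 MPa
Total = 0.5729 + 44.42 = 44.989 MPa
Pore pressure P_p = λ·σ_v = 0.65 × 44.99 MPa = 29.24 MPa
Effective stress σ' = σ_v − P_p = 44.99 − 29.24 = 15.746 MPa = 157.46 bar

157 bar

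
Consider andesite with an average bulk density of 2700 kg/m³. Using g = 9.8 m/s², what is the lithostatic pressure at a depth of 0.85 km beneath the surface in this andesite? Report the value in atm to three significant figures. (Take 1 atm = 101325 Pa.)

222 atm

andesite: 2700 kg/m³ × 9.8 m/s² × 850 m = 2.249×10^7 Pa = 222.0 atm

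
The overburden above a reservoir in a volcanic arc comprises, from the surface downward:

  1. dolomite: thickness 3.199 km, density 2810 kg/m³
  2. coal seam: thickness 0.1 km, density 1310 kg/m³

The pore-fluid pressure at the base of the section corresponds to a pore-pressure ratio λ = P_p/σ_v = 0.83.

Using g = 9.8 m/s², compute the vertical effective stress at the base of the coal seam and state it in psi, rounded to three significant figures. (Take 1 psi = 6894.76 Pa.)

Overburden (lithostatic) stress σ_v:
dolomite: 2810 kg/m³ × 9.8 m/s² × 3199 m = 8.809×10^7 Pa = 88.09 MPa
coal seam: 1310 kg/m³ × 9.8 m/s² × 100 m = 1.284×10^6 Pa = 1.284 MPa
Total = 88.09 + 1.284 = 89.378 MPa
Pore pressure P_p = λ·σ_v = 0.83 × 89.38 MPa = 74.18 MPa
Effective stress σ' = σ_v − P_p = 89.38 − 74.18 = 15.194 MPa = 2203.7 psi

2200 psi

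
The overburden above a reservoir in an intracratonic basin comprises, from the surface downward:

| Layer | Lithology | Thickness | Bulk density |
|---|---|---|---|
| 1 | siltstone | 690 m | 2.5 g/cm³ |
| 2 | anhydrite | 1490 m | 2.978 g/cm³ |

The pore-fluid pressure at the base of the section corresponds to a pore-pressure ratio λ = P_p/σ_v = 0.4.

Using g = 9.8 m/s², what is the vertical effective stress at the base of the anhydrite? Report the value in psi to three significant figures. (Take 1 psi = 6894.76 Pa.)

5260 psi

Overburden (lithostatic) stress σ_v:
siltstone: 2500 kg/m³ × 9.8 m/s² × 690 m = 1.690×10^7 Pa = 16.91 MPa
anhydrite: 2978 kg/m³ × 9.8 m/s² × 1490 m = 4.348×10^7 Pa = 43.48 MPa
Total = 16.91 + 43.48 = 60.390 MPa
Pore pressure P_p = λ·σ_v = 0.4 × 60.39 MPa = 24.16 MPa
Effective stress σ' = σ_v − P_p = 60.39 − 24.16 = 36.234 MPa = 5255.3 psi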